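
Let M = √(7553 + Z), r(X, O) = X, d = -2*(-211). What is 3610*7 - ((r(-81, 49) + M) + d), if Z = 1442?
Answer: 24929 - √8995 ≈ 24834.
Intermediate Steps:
d = 422
M = √8995 (M = √(7553 + 1442) = √8995 ≈ 94.842)
3610*7 - ((r(-81, 49) + M) + d) = 3610*7 - ((-81 + √8995) + 422) = 25270 - (341 + √8995) = 25270 + (-341 - √8995) = 24929 - √8995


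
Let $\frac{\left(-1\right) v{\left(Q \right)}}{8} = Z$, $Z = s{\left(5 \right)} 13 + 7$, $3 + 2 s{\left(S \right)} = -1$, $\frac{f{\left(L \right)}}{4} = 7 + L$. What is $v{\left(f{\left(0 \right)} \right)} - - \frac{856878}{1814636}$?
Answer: $\frac{138340775}{907318} \approx 152.47$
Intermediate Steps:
$f{\left(L \right)} = 28 + 4 L$ ($f{\left(L \right)} = 4 \left(7 + L\right) = 28 + 4 L$)
$s{\left(S \right)} = -2$ ($s{\left(S \right)} = - \frac{3}{2} + \frac{1}{2} \left(-1\right) = - \frac{3}{2} - \frac{1}{2} = -2$)
$Z = -19$ ($Z = \left(-2\right) 13 + 7 = -26 + 7 = -19$)
$v{\left(Q \right)} = 152$ ($v{\left(Q \right)} = \left(-8\right) \left(-19\right) = 152$)
$v{\left(f{\left(0 \right)} \right)} - - \frac{856878}{1814636} = 152 - - \frac{856878}{1814636} = 152 - \left(-856878\right) \frac{1}{1814636} = 152 - - \frac{428439}{907318} = 152 + \frac{428439}{907318} = \frac{138340775}{907318}$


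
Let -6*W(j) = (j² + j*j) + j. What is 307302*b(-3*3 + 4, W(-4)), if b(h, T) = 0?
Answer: 0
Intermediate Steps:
W(j) = -j²/3 - j/6 (W(j) = -((j² + j*j) + j)/6 = -((j² + j²) + j)/6 = -(2*j² + j)/6 = -(j + 2*j²)/6 = -j²/3 - j/6)
307302*b(-3*3 + 4, W(-4)) = 307302*0 = 0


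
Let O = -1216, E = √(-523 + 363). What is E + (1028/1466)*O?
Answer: -625024/733 + 4*I*√10 ≈ -852.69 + 12.649*I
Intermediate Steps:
E = 4*I*√10 (E = √(-160) = 4*I*√10 ≈ 12.649*I)
E + (1028/1466)*O = 4*I*√10 + (1028/1466)*(-1216) = 4*I*√10 + (1028*(1/1466))*(-1216) = 4*I*√10 + (514/733)*(-1216) = 4*I*√10 - 625024/733 = -625024/733 + 4*I*√10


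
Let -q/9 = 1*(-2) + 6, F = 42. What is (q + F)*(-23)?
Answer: -138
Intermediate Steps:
q = -36 (q = -9*(1*(-2) + 6) = -9*(-2 + 6) = -9*4 = -36)
(q + F)*(-23) = (-36 + 42)*(-23) = 6*(-23) = -138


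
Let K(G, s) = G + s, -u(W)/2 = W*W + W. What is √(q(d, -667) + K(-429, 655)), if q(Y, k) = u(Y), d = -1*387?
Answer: I*√298538 ≈ 546.39*I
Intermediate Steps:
d = -387
u(W) = -2*W - 2*W² (u(W) = -2*(W*W + W) = -2*(W² + W) = -2*(W + W²) = -2*W - 2*W²)
q(Y, k) = -2*Y*(1 + Y)
√(q(d, -667) + K(-429, 655)) = √(-2*(-387)*(1 - 387) + (-429 + 655)) = √(-2*(-387)*(-386) + 226) = √(-298764 + 226) = √(-298538) = I*√298538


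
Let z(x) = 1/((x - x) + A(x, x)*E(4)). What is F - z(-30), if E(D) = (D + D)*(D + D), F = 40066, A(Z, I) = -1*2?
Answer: 5128449/128 ≈ 40066.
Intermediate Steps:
A(Z, I) = -2
E(D) = 4*D² (E(D) = (2*D)*(2*D) = 4*D²)
z(x) = -1/128 (z(x) = 1/((x - x) - 8*4²) = 1/(0 - 8*16) = 1/(0 - 2*64) = 1/(0 - 128) = 1/(-128) = -1/128)
F - z(-30) = 40066 - 1*(-1/128) = 40066 + 1/128 = 5128449/128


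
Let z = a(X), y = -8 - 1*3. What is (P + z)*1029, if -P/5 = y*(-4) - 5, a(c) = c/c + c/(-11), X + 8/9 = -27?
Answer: -6501565/33 ≈ -1.9702e+5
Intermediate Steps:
y = -11 (y = -8 - 3 = -11)
X = -251/9 (X = -8/9 - 27 = -251/9 ≈ -27.889)
a(c) = 1 - c/11 (a(c) = 1 + c*(-1/11) = 1 - c/11)
P = -195 (P = -5*(-11*(-4) - 5) = -5*(44 - 5) = -5*39 = -195)
z = 350/99 (z = 1 - 1/11*(-251/9) = 1 + 251/99 = 350/99 ≈ 3.5354)
(P + z)*1029 = (-195 + 350/99)*1029 = -18955/99*1029 = -6501565/33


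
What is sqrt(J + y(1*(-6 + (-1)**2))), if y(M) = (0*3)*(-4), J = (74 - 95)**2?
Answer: 21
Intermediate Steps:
J = 441 (J = (-21)**2 = 441)
y(M) = 0 (y(M) = 0*(-4) = 0)
sqrt(J + y(1*(-6 + (-1)**2))) = sqrt(441 + 0) = sqrt(441) = 21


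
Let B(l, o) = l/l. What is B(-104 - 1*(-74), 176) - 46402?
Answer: -46401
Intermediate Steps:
B(l, o) = 1
B(-104 - 1*(-74), 176) - 46402 = 1 - 46402 = -46401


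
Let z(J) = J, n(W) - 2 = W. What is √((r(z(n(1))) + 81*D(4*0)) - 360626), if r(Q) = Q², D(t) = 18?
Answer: I*√359159 ≈ 599.3*I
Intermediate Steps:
n(W) = 2 + W
√((r(z(n(1))) + 81*D(4*0)) - 360626) = √(((2 + 1)² + 81*18) - 360626) = √((3² + 1458) - 360626) = √((9 + 1458) - 360626) = √(1467 - 360626) = √(-359159) = I*√359159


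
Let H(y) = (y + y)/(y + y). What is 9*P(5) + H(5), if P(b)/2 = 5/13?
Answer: 103/13 ≈ 7.9231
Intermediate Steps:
P(b) = 10/13 (P(b) = 2*(5/13) = 10/13)
H(y) = 1 (H(y) = (2*y)/((2*y)) = (2*y)*(1/(2*y)) = 1)
9*P(5) + H(5) = 9*(10/13) + 1 = 90/13 + 1 = 103/13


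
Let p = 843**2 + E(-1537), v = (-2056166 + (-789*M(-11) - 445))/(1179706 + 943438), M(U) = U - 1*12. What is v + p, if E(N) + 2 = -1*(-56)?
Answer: 188615346471/265393 ≈ 7.1070e+5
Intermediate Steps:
M(U) = -12 + U (M(U) = U - 12 = -12 + U)
E(N) = 54 (E(N) = -2 - 1*(-56) = -2 + 56 = 54)
v = -254808/265393 (v = (-2056166 + (-789*(-12 - 11) - 445))/(1179706 + 943438) = (-2056166 + (-789*(-23) - 445))/2123144 = (-2056166 + (18147 - 445))*(1/2123144) = (-2056166 + 17702)*(1/2123144) = -2038464*1/2123144 = -254808/265393 ≈ -0.96012)
p = 710703 (p = 843**2 + 54 = 710649 + 54 = 710703)
v + p = -254808/265393 + 710703 = 188615346471/265393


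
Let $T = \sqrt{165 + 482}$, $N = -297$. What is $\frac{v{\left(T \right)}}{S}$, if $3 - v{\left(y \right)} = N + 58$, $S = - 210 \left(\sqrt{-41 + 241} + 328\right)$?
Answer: $- \frac{4961}{1409415} + \frac{121 \sqrt{2}}{1127532} \approx -0.0033681$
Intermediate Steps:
$T = \sqrt{647} \approx 25.436$
$S = -68880 - 2100 \sqrt{2}$ ($S = - 210 \left(\sqrt{200} + 328\right) = - 210 \left(10 \sqrt{2} + 328\right) = - 210 \left(328 + 10 \sqrt{2}\right) = -68880 - 2100 \sqrt{2} \approx -71850.0$)
$v{\left(y \right)} = 242$ ($v{\left(y \right)} = 3 - \left(-297 + 58\right) = 3 - -239 = 3 + 239 = 242$)
$\frac{v{\left(T \right)}}{S} = \frac{242}{-68880 - 2100 \sqrt{2}}$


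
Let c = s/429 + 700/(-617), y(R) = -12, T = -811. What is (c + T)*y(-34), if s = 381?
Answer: 858924984/88231 ≈ 9735.0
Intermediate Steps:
c = -21741/88231 (c = 381/429 + 700/(-617) = 381*(1/429) + 700*(-1/617) = 127/143 - 700/617 = -21741/88231 ≈ -0.24641)
(c + T)*y(-34) = (-21741/88231 - 811)*(-12) = -71577082/88231*(-12) = 858924984/88231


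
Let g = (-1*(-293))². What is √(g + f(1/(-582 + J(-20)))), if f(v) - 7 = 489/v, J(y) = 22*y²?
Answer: √4104458 ≈ 2025.9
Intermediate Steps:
g = 85849 (g = 293² = 85849)
f(v) = 7 + 489/v
√(g + f(1/(-582 + J(-20)))) = √(85849 + (7 + 489/(1/(-582 + 22*(-20)²)))) = √(85849 + (7 + 489/(1/(-582 + 22*400)))) = √(85849 + (7 + 489/(1/(-582 + 8800)))) = √(85849 + (7 + 489/(1/8218))) = √(85849 + (7 + 489*8218)) = √(85849 + (7 + 4018602)) = √(85849 + 4018609) = √4104458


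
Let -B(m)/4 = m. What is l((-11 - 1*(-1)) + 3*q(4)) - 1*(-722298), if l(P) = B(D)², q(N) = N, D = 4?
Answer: 722554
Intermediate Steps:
B(m) = -4*m
l(P) = 256 (l(P) = (-4*4)² = (-16)² = 256)
l((-11 - 1*(-1)) + 3*q(4)) - 1*(-722298) = 256 - 1*(-722298) = 256 + 722298 = 722554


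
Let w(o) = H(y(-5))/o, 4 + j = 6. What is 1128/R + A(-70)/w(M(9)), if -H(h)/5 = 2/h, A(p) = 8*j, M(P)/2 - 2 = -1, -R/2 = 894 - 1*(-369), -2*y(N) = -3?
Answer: -11044/2105 ≈ -5.2466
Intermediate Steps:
j = 2 (j = -4 + 6 = 2)
y(N) = 3/2 (y(N) = -½*(-3) = 3/2)
R = -2526 (R = -2*(894 - 1*(-369)) = -2*(894 + 369) = -2*1263 = -2526)
M(P) = 2 (M(P) = 4 + 2*(-1) = 4 - 2 = 2)
A(p) = 16 (A(p) = 8*2 = 16)
H(h) = -10/h
w(o) = -20/(3*o) (w(o) = (-10/3/2)/o = (-10*⅔)/o = -20/(3*o))
1128/R + A(-70)/w(M(9)) = 1128/(-2526) + 16/((-20/3/2)) = 1128*(-1/2526) + 16/((-20/3*½)) = -188/421 + 16/(-10/3) = -188/421 + 16*(-3/10) = -188/421 - 24/5 = -11044/2105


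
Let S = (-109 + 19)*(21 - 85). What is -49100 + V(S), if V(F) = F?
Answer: -43340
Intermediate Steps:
S = 5760 (S = -90*(-64) = 5760)
-49100 + V(S) = -49100 + 5760 = -43340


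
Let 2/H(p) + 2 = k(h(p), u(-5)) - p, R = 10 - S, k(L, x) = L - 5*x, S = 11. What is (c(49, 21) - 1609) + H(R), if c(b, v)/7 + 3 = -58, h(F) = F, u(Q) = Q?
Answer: -46826/23 ≈ -2035.9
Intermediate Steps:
c(b, v) = -427 (c(b, v) = -21 + 7*(-58) = -21 - 406 = -427)
R = -1 (R = 10 - 1*11 = 10 - 11 = -1)
H(p) = 2/23 (H(p) = 2/(-2 + ((p - 5*(-5)) - p)) = 2/(-2 + ((p + 25) - p)) = 2/(-2 + ((25 + p) - p)) = 2/(-2 + 25) = 2/23)
(c(49, 21) - 1609) + H(R) = (-427 - 1609) + 2/23 = -2036 + 2/23 = -46826/23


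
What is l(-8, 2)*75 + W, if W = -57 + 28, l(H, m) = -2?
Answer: -179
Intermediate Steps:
W = -29
l(-8, 2)*75 + W = -2*75 - 29 = -150 - 29 = -179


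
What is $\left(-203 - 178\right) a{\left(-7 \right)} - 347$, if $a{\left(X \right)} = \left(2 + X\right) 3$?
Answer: $5368$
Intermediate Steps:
$a{\left(X \right)} = 6 + 3 X$
$\left(-203 - 178\right) a{\left(-7 \right)} - 347 = \left(-203 - 178\right) \left(6 + 3 \left(-7\right)\right) - 347 = \left(-203 - 178\right) \left(6 - 21\right) - 347 = \left(-381\right) \left(-15\right) - 347 = 5715 - 347 = 5368$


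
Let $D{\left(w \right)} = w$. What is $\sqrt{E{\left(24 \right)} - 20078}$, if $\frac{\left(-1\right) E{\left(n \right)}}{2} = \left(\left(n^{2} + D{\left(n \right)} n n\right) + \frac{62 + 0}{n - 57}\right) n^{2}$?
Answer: $\frac{5 i \sqrt{80376494}}{11} \approx 4075.1 i$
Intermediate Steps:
$E{\left(n \right)} = - 2 n^{2} \left(n^{2} + n^{3} + \frac{62}{-57 + n}\right)$ ($E{\left(n \right)} = - 2 \left(\left(n^{2} + n n n\right) + \frac{62 + 0}{n - 57}\right) n^{2} = - 2 \left(\left(n^{2} + n^{2} n\right) + \frac{62}{-57 + n}\right) n^{2} = - 2 \left(\left(n^{2} + n^{3}\right) + \frac{62}{-57 + n}\right) n^{2} = - 2 \left(n^{2} + n^{3} + \frac{62}{-57 + n}\right) n^{2} = - 2 n^{2} \left(n^{2} + n^{3} + \frac{62}{-57 + n}\right)$)
$\sqrt{E{\left(24 \right)} - 20078} = \sqrt{\frac{2 \cdot 24^{2} \left(-62 - 24^{4} + 56 \cdot 24^{3} + 57 \cdot 24^{2}\right)}{-57 + 24} - 20078} = \sqrt{2 \cdot 576 \frac{1}{-33} \left(-62 - 331776 + 56 \cdot 13824 + 57 \cdot 576\right) - 20078} = \sqrt{2 \cdot 576 \left(- \frac{1}{33}\right) \left(-62 - 331776 + 774144 + 32832\right) - 20078} = \sqrt{2 \cdot 576 \left(- \frac{1}{33}\right) 475138 - 20078} = \sqrt{- \frac{182452992}{11} - 20078} = \sqrt{- \frac{182673850}{11}} = \frac{5 i \sqrt{80376494}}{11}$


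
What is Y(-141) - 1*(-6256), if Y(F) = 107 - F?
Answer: 6504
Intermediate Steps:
Y(-141) - 1*(-6256) = (107 - 1*(-141)) - 1*(-6256) = (107 + 141) + 6256 = 248 + 6256 = 6504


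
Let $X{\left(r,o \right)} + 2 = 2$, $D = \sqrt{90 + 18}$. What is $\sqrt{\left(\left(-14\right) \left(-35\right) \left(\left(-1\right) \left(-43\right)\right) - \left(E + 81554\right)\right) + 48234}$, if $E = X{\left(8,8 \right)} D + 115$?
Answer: $i \sqrt{12365} \approx 111.2 i$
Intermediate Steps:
$D = 6 \sqrt{3}$ ($D = \sqrt{108} = 6 \sqrt{3} \approx 10.392$)
$X{\left(r,o \right)} = 0$ ($X{\left(r,o \right)} = -2 + 2 = 0$)
$E = 115$ ($E = 0 \cdot 6 \sqrt{3} + 115 = 0 + 115 = 115$)
$\sqrt{\left(\left(-14\right) \left(-35\right) \left(\left(-1\right) \left(-43\right)\right) - \left(E + 81554\right)\right) + 48234} = \sqrt{\left(\left(-14\right) \left(-35\right) \left(\left(-1\right) \left(-43\right)\right) - \left(115 + 81554\right)\right) + 48234} = \sqrt{\left(490 \cdot 43 - 81669\right) + 48234} = \sqrt{\left(21070 - 81669\right) + 48234} = \sqrt{-60599 + 48234} = \sqrt{-12365} = i \sqrt{12365}$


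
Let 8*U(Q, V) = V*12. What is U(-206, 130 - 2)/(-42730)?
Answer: -96/21365 ≈ -0.0044933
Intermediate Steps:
U(Q, V) = 3*V/2 (U(Q, V) = (V*12)/8 = (12*V)/8 = 3*V/2)
U(-206, 130 - 2)/(-42730) = (3*(130 - 2)/2)/(-42730) = ((3/2)*128)*(-1/42730) = 192*(-1/42730) = -96/21365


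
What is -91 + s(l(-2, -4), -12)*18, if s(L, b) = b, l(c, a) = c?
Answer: -307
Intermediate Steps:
-91 + s(l(-2, -4), -12)*18 = -91 - 12*18 = -91 - 216 = -307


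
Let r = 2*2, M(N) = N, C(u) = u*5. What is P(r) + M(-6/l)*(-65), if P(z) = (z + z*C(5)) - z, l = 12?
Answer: 265/2 ≈ 132.50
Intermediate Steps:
C(u) = 5*u
r = 4
P(z) = 25*z (P(z) = (z + z*(5*5)) - z = (z + z*25) - z = (z + 25*z) - z = 26*z - z = 25*z)
P(r) + M(-6/l)*(-65) = 25*4 - 6/12*(-65) = 100 - 6*1/12*(-65) = 100 - ½*(-65) = 100 + 65/2 = 265/2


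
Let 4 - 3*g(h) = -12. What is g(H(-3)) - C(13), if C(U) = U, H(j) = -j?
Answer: -23/3 ≈ -7.6667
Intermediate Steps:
g(h) = 16/3 (g(h) = 4/3 - ⅓*(-12) = 4/3 + 4 = 16/3)
g(H(-3)) - C(13) = 16/3 - 1*13 = 16/3 - 13 = -23/3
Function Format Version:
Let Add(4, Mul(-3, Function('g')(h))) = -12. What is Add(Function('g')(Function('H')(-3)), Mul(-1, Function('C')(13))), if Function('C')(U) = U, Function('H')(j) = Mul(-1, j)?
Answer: Rational(-23, 3) ≈ -7.6667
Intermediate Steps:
Function('g')(h) = Rational(16, 3) (Function('g')(h) = Add(Rational(4, 3), Mul(Rational(-1, 3), -12)) = Add(Rational(4, 3), 4) = Rational(16, 3))
Add(Function('g')(Function('H')(-3)), Mul(-1, Function('C')(13))) = Add(Rational(16, 3), Mul(-1, 13)) = Add(Rational(16, 3), -13) = Rational(-23, 3)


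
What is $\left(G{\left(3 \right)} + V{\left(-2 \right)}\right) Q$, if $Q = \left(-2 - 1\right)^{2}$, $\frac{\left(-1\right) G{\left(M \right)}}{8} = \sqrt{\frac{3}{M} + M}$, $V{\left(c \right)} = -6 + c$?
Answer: $-216$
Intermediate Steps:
$G{\left(M \right)} = - 8 \sqrt{M + \frac{3}{M}}$ ($G{\left(M \right)} = - 8 \sqrt{\frac{3}{M} + M} = - 8 \sqrt{M + \frac{3}{M}}$)
$Q = 9$ ($Q = \left(-3\right)^{2} = 9$)
$\left(G{\left(3 \right)} + V{\left(-2 \right)}\right) Q = \left(- 8 \sqrt{3 + \frac{3}{3}} - 8\right) 9 = \left(- 8 \sqrt{3 + 3 \cdot \frac{1}{3}} - 8\right) 9 = \left(- 8 \sqrt{3 + 1} - 8\right) 9 = \left(- 8 \sqrt{4} - 8\right) 9 = \left(\left(-8\right) 2 - 8\right) 9 = \left(-16 - 8\right) 9 = \left(-24\right) 9 = -216$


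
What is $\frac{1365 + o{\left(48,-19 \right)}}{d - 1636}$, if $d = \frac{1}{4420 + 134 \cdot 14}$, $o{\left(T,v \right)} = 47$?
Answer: $- \frac{8889952}{10300255} \approx -0.86308$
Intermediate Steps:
$d = \frac{1}{6296}$ ($d = \frac{1}{4420 + 1876} = \frac{1}{6296} \approx 0.00015883$)
$\frac{1365 + o{\left(48,-19 \right)}}{d - 1636} = \frac{1365 + 47}{\frac{1}{6296} - 1636} = \frac{1412}{- \frac{10300255}{6296}} = 1412 \left(- \frac{6296}{10300255}\right) = - \frac{8889952}{10300255}$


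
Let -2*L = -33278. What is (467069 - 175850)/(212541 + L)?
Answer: 291219/229180 ≈ 1.2707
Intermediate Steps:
L = 16639 (L = -½*(-33278) = 16639)
(467069 - 175850)/(212541 + L) = (467069 - 175850)/(212541 + 16639) = 291219/229180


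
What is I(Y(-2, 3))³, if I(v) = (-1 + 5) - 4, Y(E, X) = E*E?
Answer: 0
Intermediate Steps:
Y(E, X) = E²
I(v) = 0 (I(v) = 4 - 4 = 0)
I(Y(-2, 3))³ = 0³ = 0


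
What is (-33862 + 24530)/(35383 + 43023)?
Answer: -4666/39203 ≈ -0.11902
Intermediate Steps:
(-33862 + 24530)/(35383 + 43023) = -9332/78406 = -9332*1/78406 = -4666/39203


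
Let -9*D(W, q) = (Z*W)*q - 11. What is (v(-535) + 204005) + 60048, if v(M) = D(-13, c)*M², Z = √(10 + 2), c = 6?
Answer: 5524952/9 + 14883700*√3/3 ≈ 9.2070e+6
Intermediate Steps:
Z = 2*√3 (Z = √12 = 2*√3 ≈ 3.4641)
D(W, q) = 11/9 - 2*W*q*√3/9 (D(W, q) = -(((2*√3)*W)*q - 11)/9 = -((2*W*√3)*q - 11)/9 = -(2*W*q*√3 - 11)/9 = -(-11 + 2*W*q*√3)/9 = 11/9 - 2*W*q*√3/9)
v(M) = M²*(11/9 + 52*√3/3) (v(M) = (11/9 - 2/9*(-13)*6*√3)*M² = (11/9 + 52*√3/3)*M² = M²*(11/9 + 52*√3/3))
(v(-535) + 204005) + 60048 = ((⅑)*(-535)²*(11 + 156*√3) + 204005) + 60048 = ((⅑)*286225*(11 + 156*√3) + 204005) + 60048 = ((3148475/9 + 14883700*√3/3) + 204005) + 60048 = (4984520/9 + 14883700*√3/3) + 60048 = 5524952/9 + 14883700*√3/3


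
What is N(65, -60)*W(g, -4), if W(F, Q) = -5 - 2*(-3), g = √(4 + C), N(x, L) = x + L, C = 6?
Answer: 5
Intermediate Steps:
N(x, L) = L + x
g = √10 (g = √(4 + 6) = √10 ≈ 3.1623)
W(F, Q) = 1 (W(F, Q) = -5 + 6 = 1)
N(65, -60)*W(g, -4) = (-60 + 65)*1 = 5*1 = 5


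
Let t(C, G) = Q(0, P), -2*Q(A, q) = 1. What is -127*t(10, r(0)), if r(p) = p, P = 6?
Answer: 127/2 ≈ 63.500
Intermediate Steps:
Q(A, q) = -1/2 (Q(A, q) = -1/2*1 = -1/2)
t(C, G) = -1/2
-127*t(10, r(0)) = -127*(-1/2) = 127/2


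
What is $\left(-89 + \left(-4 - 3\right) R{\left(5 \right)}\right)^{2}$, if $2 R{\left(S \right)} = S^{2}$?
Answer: $\frac{124609}{4} \approx 31152.0$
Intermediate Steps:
$R{\left(S \right)} = \frac{S^{2}}{2}$
$\left(-89 + \left(-4 - 3\right) R{\left(5 \right)}\right)^{2} = \left(-89 + \left(-4 - 3\right) \frac{5^{2}}{2}\right)^{2} = \left(-89 + \left(-4 - 3\right) \frac{1}{2} \cdot 25\right)^{2} = \left(-89 - \frac{175}{2}\right)^{2} = \left(- \frac{353}{2}\right)^{2} = \frac{124609}{4}$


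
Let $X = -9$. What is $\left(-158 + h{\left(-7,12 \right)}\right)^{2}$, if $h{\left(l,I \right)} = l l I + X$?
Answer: $177241$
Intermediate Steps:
$h{\left(l,I \right)} = -9 + I l^{2}$ ($h{\left(l,I \right)} = l l I - 9 = l^{2} I - 9 = I l^{2} - 9 = -9 + I l^{2}$)
$\left(-158 + h{\left(-7,12 \right)}\right)^{2} = \left(-158 - \left(9 - 12 \left(-7\right)^{2}\right)\right)^{2} = \left(-158 + \left(-9 + 12 \cdot 49\right)\right)^{2} = \left(-158 + \left(-9 + 588\right)\right)^{2} = \left(-158 + 579\right)^{2} = 421^{2} = 177241$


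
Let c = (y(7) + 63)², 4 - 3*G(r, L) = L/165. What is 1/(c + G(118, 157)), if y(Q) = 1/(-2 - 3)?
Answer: 2475/9763519 ≈ 0.00025349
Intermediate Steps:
G(r, L) = 4/3 - L/495 (G(r, L) = 4/3 - L/(3*165) = 4/3 - L/495)
y(Q) = -⅕ (y(Q) = 1/(-5) = -⅕)
c = 98596/25 (c = (-⅕ + 63)² = (314/5)² = 98596/25 ≈ 3943.8)
1/(c + G(118, 157)) = 1/(98596/25 + (4/3 - 1/495*157)) = 1/(98596/25 + (4/3 - 157/495)) = 1/(98596/25 + 503/495) = 1/(9763519/2475) = 2475/9763519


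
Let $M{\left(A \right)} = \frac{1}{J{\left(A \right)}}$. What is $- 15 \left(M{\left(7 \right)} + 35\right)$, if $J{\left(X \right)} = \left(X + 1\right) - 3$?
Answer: $-528$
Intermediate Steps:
$J{\left(X \right)} = -2 + X$ ($J{\left(X \right)} = \left(1 + X\right) - 3 = -2 + X$)
$M{\left(A \right)} = \frac{1}{-2 + A}$
$- 15 \left(M{\left(7 \right)} + 35\right) = - 15 \left(\frac{1}{-2 + 7} + 35\right) = - 15 \left(\frac{1}{5} + 35\right) = \left(-15\right) \frac{176}{5} = -528$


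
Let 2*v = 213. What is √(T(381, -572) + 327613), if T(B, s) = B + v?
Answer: √1312402/2 ≈ 572.80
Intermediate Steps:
v = 213/2 (v = (½)*213 = 213/2 ≈ 106.50)
T(B, s) = 213/2 + B (T(B, s) = B + 213/2 = 213/2 + B)
√(T(381, -572) + 327613) = √((213/2 + 381) + 327613) = √(975/2 + 327613) = √(656201/2) = √1312402/2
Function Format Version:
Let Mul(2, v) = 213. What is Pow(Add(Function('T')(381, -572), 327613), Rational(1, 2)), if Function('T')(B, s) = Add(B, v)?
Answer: Mul(Rational(1, 2), Pow(1312402, Rational(1, 2))) ≈ 572.80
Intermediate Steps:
v = Rational(213, 2) (v = Mul(Rational(1, 2), 213) = Rational(213, 2) ≈ 106.50)
Function('T')(B, s) = Add(Rational(213, 2), B) (Function('T')(B, s) = Add(B, Rational(213, 2)) = Add(Rational(213, 2), B))
Pow(Add(Function('T')(381, -572), 327613), Rational(1, 2)) = Pow(Add(Add(Rational(213, 2), 381), 327613), Rational(1, 2)) = Pow(Add(Rational(975, 2), 327613), Rational(1, 2)) = Pow(Rational(656201, 2), Rational(1, 2)) = Mul(Rational(1, 2), Pow(1312402, Rational(1, 2)))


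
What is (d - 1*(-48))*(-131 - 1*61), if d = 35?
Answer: -15936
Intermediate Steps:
(d - 1*(-48))*(-131 - 1*61) = (35 - 1*(-48))*(-131 - 1*61) = (35 + 48)*(-131 - 61) = 83*(-192) = -15936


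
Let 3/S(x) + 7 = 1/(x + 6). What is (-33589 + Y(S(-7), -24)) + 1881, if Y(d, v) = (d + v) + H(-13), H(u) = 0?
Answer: -253859/8 ≈ -31732.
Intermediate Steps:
S(x) = 3/(-7 + 1/(6 + x)) (S(x) = 3/(-7 + 1/(x + 6)) = 3/(-7 + 1/(6 + x)))
Y(d, v) = d + v (Y(d, v) = (d + v) + 0 = d + v)
(-33589 + Y(S(-7), -24)) + 1881 = (-33589 + (3*(-6 - 1*(-7))/(41 + 7*(-7)) - 24)) + 1881 = (-33589 + (3*(-6 + 7)/(41 - 49) - 24)) + 1881 = (-33589 + (3*1/(-8) - 24)) + 1881 = (-33589 + (3*(-⅛)*1 - 24)) + 1881 = (-33589 + (-3/8 - 24)) + 1881 = (-33589 - 195/8) + 1881 = -268907/8 + 1881 = -253859/8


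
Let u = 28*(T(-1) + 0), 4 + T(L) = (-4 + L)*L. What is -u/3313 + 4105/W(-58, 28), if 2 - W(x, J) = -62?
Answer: 13598073/212032 ≈ 64.132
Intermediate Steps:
W(x, J) = 64 (W(x, J) = 2 - 1*(-62) = 2 + 62 = 64)
T(L) = -4 + L*(-4 + L) (T(L) = -4 + (-4 + L)*L = -4 + L*(-4 + L))
u = 28 (u = 28*((-4 + (-1)² - 4*(-1)) + 0) = 28*((-4 + 1 + 4) + 0) = 28*(1 + 0) = 28*1 = 28)
-u/3313 + 4105/W(-58, 28) = -1*28/3313 + 4105/64 = -28*1/3313 + 4105*(1/64) = -28/3313 + 4105/64 = 13598073/212032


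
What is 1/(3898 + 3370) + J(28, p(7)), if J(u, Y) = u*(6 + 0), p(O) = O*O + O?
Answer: 1221025/7268 ≈ 168.00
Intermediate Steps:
p(O) = O + O² (p(O) = O² + O = O + O²)
J(u, Y) = 6*u (J(u, Y) = u*6 = 6*u)
1/(3898 + 3370) + J(28, p(7)) = 1/(3898 + 3370) + 6*28 = 1/7268 + 168 = 1221025/7268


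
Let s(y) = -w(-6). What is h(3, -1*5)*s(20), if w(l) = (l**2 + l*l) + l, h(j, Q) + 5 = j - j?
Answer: 330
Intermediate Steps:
h(j, Q) = -5 (h(j, Q) = -5 + (j - j) = -5 + 0 = -5)
w(l) = l + 2*l**2 (w(l) = (l**2 + l**2) + l = 2*l**2 + l = l + 2*l**2)
s(y) = -66 (s(y) = -(-6)*(1 + 2*(-6)) = -(-6)*(1 - 12) = -(-6)*(-11) = -1*66 = -66)
h(3, -1*5)*s(20) = -5*(-66) = 330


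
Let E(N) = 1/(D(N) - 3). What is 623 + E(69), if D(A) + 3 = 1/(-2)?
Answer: 8097/13 ≈ 622.85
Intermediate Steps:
D(A) = -7/2 (D(A) = -3 + 1/(-2) = -3 - ½ = -7/2)
E(N) = -2/13 (E(N) = 1/(-7/2 - 3) = 1/(-13/2) = -2/13)
623 + E(69) = 623 - 2/13 = 8097/13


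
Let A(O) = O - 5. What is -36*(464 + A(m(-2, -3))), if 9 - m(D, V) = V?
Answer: -16956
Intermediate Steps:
m(D, V) = 9 - V
A(O) = -5 + O
-36*(464 + A(m(-2, -3))) = -36*(464 + (-5 + (9 - 1*(-3)))) = -36*(464 + (-5 + (9 + 3))) = -36*(464 + (-5 + 12)) = -36*(464 + 7) = -36*471 = -16956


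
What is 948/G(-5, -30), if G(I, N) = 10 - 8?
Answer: 474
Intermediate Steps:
G(I, N) = 2
948/G(-5, -30) = 948/2 = 948*(½) = 474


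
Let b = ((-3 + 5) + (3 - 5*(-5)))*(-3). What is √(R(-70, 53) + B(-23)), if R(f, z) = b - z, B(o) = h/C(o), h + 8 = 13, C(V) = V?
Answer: 3*I*√8418/23 ≈ 11.967*I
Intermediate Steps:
h = 5 (h = -8 + 13 = 5)
B(o) = 5/o
b = -90 (b = (2 + (3 + 25))*(-3) = (2 + 28)*(-3) = 30*(-3) = -90)
R(f, z) = -90 - z
√(R(-70, 53) + B(-23)) = √((-90 - 1*53) + 5/(-23)) = √((-90 - 53) + 5*(-1/23)) = √(-143 - 5/23) = √(-3294/23) = 3*I*√8418/23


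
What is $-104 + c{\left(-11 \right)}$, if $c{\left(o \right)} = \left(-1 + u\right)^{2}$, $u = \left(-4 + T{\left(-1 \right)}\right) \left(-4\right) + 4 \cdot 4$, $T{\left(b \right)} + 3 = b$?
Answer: $2105$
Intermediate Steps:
$T{\left(b \right)} = -3 + b$
$u = 48$ ($u = \left(-4 - 4\right) \left(-4\right) + 4 \cdot 4 = \left(-4 - 4\right) \left(-4\right) + 16 = \left(-8\right) \left(-4\right) + 16 = 32 + 16 = 48$)
$c{\left(o \right)} = 2209$ ($c{\left(o \right)} = \left(-1 + 48\right)^{2} = 47^{2} = 2209$)
$-104 + c{\left(-11 \right)} = -104 + 2209 = 2105$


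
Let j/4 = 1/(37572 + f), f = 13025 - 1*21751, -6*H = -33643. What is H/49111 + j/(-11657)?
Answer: 5656360363441/49541873688726 ≈ 0.11417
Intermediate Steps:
H = 33643/6 (H = -⅙*(-33643) = 33643/6 ≈ 5607.2)
f = -8726 (f = 13025 - 21751 = -8726)
j = 2/14423 (j = 4/(37572 - 8726) = 4/28846 = 4*(1/28846) = 2/14423 ≈ 0.00013867)
H/49111 + j/(-11657) = (33643/6)/49111 + (2/14423)/(-11657) = (33643/6)*(1/49111) + (2/14423)*(-1/11657) = 33643/294666 - 2/168128911 = 5656360363441/49541873688726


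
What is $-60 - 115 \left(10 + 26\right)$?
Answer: $-4200$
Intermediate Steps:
$-60 - 115 \left(10 + 26\right) = -60 - 4140 = -4200$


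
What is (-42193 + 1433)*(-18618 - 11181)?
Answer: 1214607240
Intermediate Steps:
(-42193 + 1433)*(-18618 - 11181) = -40760*(-29799) = 1214607240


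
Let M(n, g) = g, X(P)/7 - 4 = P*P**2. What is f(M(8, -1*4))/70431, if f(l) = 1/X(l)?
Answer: -1/29581020 ≈ -3.3805e-8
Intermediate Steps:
X(P) = 28 + 7*P**3 (X(P) = 28 + 7*(P*P**2) = 28 + 7*P**3)
f(l) = 1/(28 + 7*l**3)
f(M(8, -1*4))/70431 = (1/(7*(4 + (-1*4)**3)))/70431 = (1/(7*(4 + (-4)**3)))*(1/70431) = (1/(7*(4 - 64)))*(1/70431) = ((1/7)/(-60))*(1/70431) = ((1/7)*(-1/60))*(1/70431) = -1/420*1/70431 = -1/29581020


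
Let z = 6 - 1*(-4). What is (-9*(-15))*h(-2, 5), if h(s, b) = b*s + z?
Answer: 0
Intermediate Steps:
z = 10 (z = 6 + 4 = 10)
h(s, b) = 10 + b*s (h(s, b) = b*s + 10 = 10 + b*s)
(-9*(-15))*h(-2, 5) = (-9*(-15))*(10 + 5*(-2)) = 135*(10 - 10) = 135*0 = 0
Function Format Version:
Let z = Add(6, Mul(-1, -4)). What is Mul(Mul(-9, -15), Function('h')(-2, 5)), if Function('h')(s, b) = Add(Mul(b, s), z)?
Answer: 0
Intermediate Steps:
z = 10 (z = Add(6, 4) = 10)
Function('h')(s, b) = Add(10, Mul(b, s)) (Function('h')(s, b) = Add(Mul(b, s), 10) = Add(10, Mul(b, s)))
Mul(Mul(-9, -15), Function('h')(-2, 5)) = Mul(Mul(-9, -15), Add(10, Mul(5, -2))) = Mul(135, Add(10, -10)) = Mul(135, 0) = 0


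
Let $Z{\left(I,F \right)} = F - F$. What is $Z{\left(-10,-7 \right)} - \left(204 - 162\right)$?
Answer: $-42$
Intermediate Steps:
$Z{\left(I,F \right)} = 0$
$Z{\left(-10,-7 \right)} - \left(204 - 162\right) = 0 - \left(204 - 162\right) = 0 - 42 = -42$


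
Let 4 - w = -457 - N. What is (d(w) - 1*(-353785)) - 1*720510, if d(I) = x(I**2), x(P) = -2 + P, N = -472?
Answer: -366606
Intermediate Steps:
w = -11 (w = 4 - (-457 - 1*(-472)) = 4 - (-457 + 472) = 4 - 1*15 = 4 - 15 = -11)
d(I) = -2 + I**2
(d(w) - 1*(-353785)) - 1*720510 = ((-2 + (-11)**2) - 1*(-353785)) - 1*720510 = ((-2 + 121) + 353785) - 720510 = (119 + 353785) - 720510 = 353904 - 720510 = -366606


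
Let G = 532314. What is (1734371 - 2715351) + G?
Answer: -448666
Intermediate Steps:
(1734371 - 2715351) + G = (1734371 - 2715351) + 532314 = -980980 + 532314 = -448666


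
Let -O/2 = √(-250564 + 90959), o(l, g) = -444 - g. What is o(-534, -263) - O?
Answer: -181 + 2*I*√159605 ≈ -181.0 + 799.01*I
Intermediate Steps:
O = -2*I*√159605 (O = -2*√(-250564 + 90959) = -2*I*√159605 ≈ -799.01*I)
o(-534, -263) - O = (-444 - 1*(-263)) - (-2)*I*√159605 = (-444 + 263) + 2*I*√159605 = -181 + 2*I*√159605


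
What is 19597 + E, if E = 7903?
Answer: 27500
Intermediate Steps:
19597 + E = 19597 + 7903 = 27500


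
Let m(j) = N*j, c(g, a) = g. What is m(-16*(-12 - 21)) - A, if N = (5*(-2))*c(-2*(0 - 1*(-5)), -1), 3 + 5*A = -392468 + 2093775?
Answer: -1437304/5 ≈ -2.8746e+5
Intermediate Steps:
A = 1701304/5 (A = -⅗ + (-392468 + 2093775)/5 = -⅗ + (⅕)*1701307 = -⅗ + 1701307/5 = 1701304/5 ≈ 3.4026e+5)
N = 100 (N = (5*(-2))*(-2*(0 - 1*(-5))) = -(-20)*(0 + 5) = -(-20)*5 = -10*(-10) = 100)
m(j) = 100*j
m(-16*(-12 - 21)) - A = 100*(-16*(-12 - 21)) - 1*1701304/5 = 100*(-16*(-33)) - 1701304/5 = 100*528 - 1701304/5 = 52800 - 1701304/5 = -1437304/5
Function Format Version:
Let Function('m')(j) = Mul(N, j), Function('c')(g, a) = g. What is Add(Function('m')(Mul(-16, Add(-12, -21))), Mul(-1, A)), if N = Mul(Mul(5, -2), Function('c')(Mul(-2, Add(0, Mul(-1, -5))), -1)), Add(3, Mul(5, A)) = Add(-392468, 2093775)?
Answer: Rational(-1437304, 5) ≈ -2.8746e+5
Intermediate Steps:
A = Rational(1701304, 5) (A = Add(Rational(-3, 5), Mul(Rational(1, 5), Add(-392468, 2093775))) = Add(Rational(-3, 5), Mul(Rational(1, 5), 1701307)) = Add(Rational(-3, 5), Rational(1701307, 5)) = Rational(1701304, 5) ≈ 3.4026e+5)
N = 100 (N = Mul(Mul(5, -2), Mul(-2, Add(0, Mul(-1, -5)))) = Mul(-10, Mul(-2, Add(0, 5))) = Mul(-10, Mul(-2, 5)) = Mul(-10, -10) = 100)
Function('m')(j) = Mul(100, j)
Add(Function('m')(Mul(-16, Add(-12, -21))), Mul(-1, A)) = Add(Mul(100, Mul(-16, Add(-12, -21))), Mul(-1, Rational(1701304, 5))) = Add(Mul(100, Mul(-16, -33)), Rational(-1701304, 5)) = Add(Mul(100, 528), Rational(-1701304, 5)) = Add(52800, Rational(-1701304, 5)) = Rational(-1437304, 5)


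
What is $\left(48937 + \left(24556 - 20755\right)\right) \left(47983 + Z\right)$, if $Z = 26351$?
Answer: $3920226492$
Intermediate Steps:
$\left(48937 + \left(24556 - 20755\right)\right) \left(47983 + Z\right) = \left(48937 + \left(24556 - 20755\right)\right) \left(47983 + 26351\right) = \left(48937 + 3801\right) 74334 = 52738 \cdot 74334 = 3920226492$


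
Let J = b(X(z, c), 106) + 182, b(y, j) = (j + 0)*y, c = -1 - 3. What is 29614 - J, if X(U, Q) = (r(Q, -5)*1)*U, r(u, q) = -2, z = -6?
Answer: 28160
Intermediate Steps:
c = -4
X(U, Q) = -2*U (X(U, Q) = (-2*1)*U = -2*U)
b(y, j) = j*y
J = 1454 (J = 106*(-2*(-6)) + 182 = 106*12 + 182 = 1272 + 182 = 1454)
29614 - J = 29614 - 1*1454 = 29614 - 1454 = 28160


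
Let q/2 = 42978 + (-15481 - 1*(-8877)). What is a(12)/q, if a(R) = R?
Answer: 3/18187 ≈ 0.00016495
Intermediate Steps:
q = 72748 (q = 2*(42978 + (-15481 - 1*(-8877))) = 2*(42978 + (-15481 + 8877)) = 2*(42978 - 6604) = 2*36374 = 72748)
a(12)/q = 12/72748 = 12*(1/72748) = 3/18187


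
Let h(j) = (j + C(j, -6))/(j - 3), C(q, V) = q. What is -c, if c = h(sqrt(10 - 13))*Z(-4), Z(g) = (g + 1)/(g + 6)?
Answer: 3*sqrt(3)/(sqrt(3) + 3*I) ≈ 0.75 - 1.299*I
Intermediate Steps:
Z(g) = (1 + g)/(6 + g)
h(j) = 2*j/(-3 + j) (h(j) = (j + j)/(j - 3) = (2*j)/(-3 + j) = 2*j/(-3 + j))
c = -3*I*sqrt(3)/(-3 + I*sqrt(3)) (c = (2*sqrt(10 - 13)/(-3 + sqrt(10 - 13)))*((1 - 4)/(6 - 4)) = (2*sqrt(-3)/(-3 + sqrt(-3)))*(-3/2) = (2*(I*sqrt(3))/(-3 + I*sqrt(3)))*((1/2)*(-3)) = (2*I*sqrt(3)/(-3 + I*sqrt(3)))*(-3/2) = -3*I*sqrt(3)/(-3 + I*sqrt(3)) ≈ -0.75 + 1.299*I)
-c = -(-3/4 + 3*I*sqrt(3)/4) = 3/4 - 3*I*sqrt(3)/4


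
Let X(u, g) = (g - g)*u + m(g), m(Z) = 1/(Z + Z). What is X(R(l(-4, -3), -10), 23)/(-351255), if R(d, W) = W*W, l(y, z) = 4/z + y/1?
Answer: -1/16157730 ≈ -6.1890e-8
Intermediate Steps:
m(Z) = 1/(2*Z)
l(y, z) = y + 4/z (l(y, z) = 4/z + y*1 = 4/z + y = y + 4/z)
R(d, W) = W²
X(u, g) = 1/(2*g) (X(u, g) = (g - g)*u + 1/(2*g) = 0*u + 1/(2*g) = 0 + 1/(2*g) = 1/(2*g))
X(R(l(-4, -3), -10), 23)/(-351255) = ((½)/23)/(-351255) = ((½)*(1/23))*(-1/351255) = (1/46)*(-1/351255) = -1/16157730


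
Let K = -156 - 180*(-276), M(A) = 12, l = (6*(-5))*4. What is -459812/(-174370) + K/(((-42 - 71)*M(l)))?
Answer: -333833117/9851905 ≈ -33.885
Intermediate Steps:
l = -120 (l = -30*4 = -120)
K = 49524 (K = -156 + 49680 = 49524)
-459812/(-174370) + K/(((-42 - 71)*M(l))) = -459812/(-174370) + 49524/(((-42 - 71)*12)) = -459812*(-1/174370) + 49524/((-113*12)) = 229906/87185 + 49524/(-1356) = 229906/87185 + 49524*(-1/1356) = 229906/87185 - 4127/113 = -333833117/9851905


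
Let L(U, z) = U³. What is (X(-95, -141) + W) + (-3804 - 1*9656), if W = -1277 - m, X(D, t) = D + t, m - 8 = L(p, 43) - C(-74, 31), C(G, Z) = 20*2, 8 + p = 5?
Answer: -14914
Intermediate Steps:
p = -3 (p = -8 + 5 = -3)
C(G, Z) = 40
m = -59 (m = 8 + ((-3)³ - 1*40) = 8 + (-27 - 40) = 8 - 67 = -59)
W = -1218 (W = -1277 - 1*(-59) = -1277 + 59 = -1218)
(X(-95, -141) + W) + (-3804 - 1*9656) = ((-95 - 141) - 1218) + (-3804 - 1*9656) = (-236 - 1218) + (-3804 - 9656) = -1454 - 13460 = -14914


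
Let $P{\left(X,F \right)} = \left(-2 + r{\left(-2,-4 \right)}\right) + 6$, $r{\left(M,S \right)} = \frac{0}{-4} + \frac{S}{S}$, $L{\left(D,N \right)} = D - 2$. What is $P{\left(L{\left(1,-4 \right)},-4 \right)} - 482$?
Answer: $-477$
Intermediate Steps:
$L{\left(D,N \right)} = -2 + D$
$r{\left(M,S \right)} = 1$ ($r{\left(M,S \right)} = 0 \left(- \frac{1}{4}\right) + 1 = 0 + 1 = 1$)
$P{\left(X,F \right)} = 5$ ($P{\left(X,F \right)} = \left(-2 + 1\right) + 6 = -1 + 6 = 5$)
$P{\left(L{\left(1,-4 \right)},-4 \right)} - 482 = 5 - 482 = -477$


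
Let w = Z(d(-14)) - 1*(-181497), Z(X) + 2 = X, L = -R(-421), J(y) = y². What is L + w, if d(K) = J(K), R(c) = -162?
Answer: 181853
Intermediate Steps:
L = 162 (L = -1*(-162) = 162)
d(K) = K²
Z(X) = -2 + X
w = 181691 (w = (-2 + (-14)²) - 1*(-181497) = (-2 + 196) + 181497 = 194 + 181497 = 181691)
L + w = 162 + 181691 = 181853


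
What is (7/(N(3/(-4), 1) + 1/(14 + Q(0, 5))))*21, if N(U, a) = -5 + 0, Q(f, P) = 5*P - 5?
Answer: -4998/169 ≈ -29.574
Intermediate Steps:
Q(f, P) = -5 + 5*P
N(U, a) = -5
(7/(N(3/(-4), 1) + 1/(14 + Q(0, 5))))*21 = (7/(-5 + 1/(14 + (-5 + 5*5))))*21 = (7/(-5 + 1/(14 + (-5 + 25))))*21 = (7/(-5 + 1/(14 + 20)))*21 = (7/(-5 + 1/34))*21 = (7/(-169/34))*21 = (7*(-34/169))*21 = -238/169*21 = -4998/169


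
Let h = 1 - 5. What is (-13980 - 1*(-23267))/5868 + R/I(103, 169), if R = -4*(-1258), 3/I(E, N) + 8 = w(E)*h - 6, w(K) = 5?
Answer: -334638841/5868 ≈ -57028.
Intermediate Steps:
h = -4
I(E, N) = -3/34 (I(E, N) = 3/(-8 + (5*(-4) - 6)) = 3/(-8 + (-20 - 6)) = 3/(-8 - 26) = 3/(-34) = 3*(-1/34) = -3/34)
R = 5032
(-13980 - 1*(-23267))/5868 + R/I(103, 169) = (-13980 - 1*(-23267))/5868 + 5032/(-3/34) = (-13980 + 23267)*(1/5868) + 5032*(-34/3) = 9287*(1/5868) - 171088/3 = 9287/5868 - 171088/3 = -334638841/5868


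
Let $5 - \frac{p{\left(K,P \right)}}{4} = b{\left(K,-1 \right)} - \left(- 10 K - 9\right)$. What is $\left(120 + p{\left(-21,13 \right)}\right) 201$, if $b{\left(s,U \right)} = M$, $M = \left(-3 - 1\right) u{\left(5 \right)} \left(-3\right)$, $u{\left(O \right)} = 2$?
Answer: $170448$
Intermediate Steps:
$M = 24$ ($M = \left(-3 - 1\right) 2 \left(-3\right) = \left(-4\right) 2 \left(-3\right) = \left(-8\right) \left(-3\right) = 24$)
$b{\left(s,U \right)} = 24$
$p{\left(K,P \right)} = -112 - 40 K$ ($p{\left(K,P \right)} = 20 - 4 \left(24 - \left(- 10 K - 9\right)\right) = 20 - 4 \left(24 - \left(-9 - 10 K\right)\right) = 20 - 4 \left(24 + \left(9 + 10 K\right)\right) = 20 - 4 \left(33 + 10 K\right) = 20 - \left(132 + 40 K\right) = -112 - 40 K$)
$\left(120 + p{\left(-21,13 \right)}\right) 201 = \left(120 - -728\right) 201 = \left(120 + \left(-112 + 840\right)\right) 201 = \left(120 + 728\right) 201 = 848 \cdot 201 = 170448$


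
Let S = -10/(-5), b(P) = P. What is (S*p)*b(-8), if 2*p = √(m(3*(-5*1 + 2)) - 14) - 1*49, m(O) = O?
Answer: 392 - 8*I*√23 ≈ 392.0 - 38.367*I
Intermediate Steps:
S = 2 (S = -⅕*(-10) = 2)
p = -49/2 + I*√23/2 (p = (√(3*(-5*1 + 2) - 14) - 1*49)/2 = (√(3*(-5 + 2) - 14) - 49)/2 = (√(3*(-3) - 14) - 49)/2 = (√(-9 - 14) - 49)/2 = (√(-23) - 49)/2 = (I*√23 - 49)/2 = (-49 + I*√23)/2 = -49/2 + I*√23/2 ≈ -24.5 + 2.3979*I)
(S*p)*b(-8) = (2*(-49/2 + I*√23/2))*(-8) = (-49 + I*√23)*(-8) = 392 - 8*I*√23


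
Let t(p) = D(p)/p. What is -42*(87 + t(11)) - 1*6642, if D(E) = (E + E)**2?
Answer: -12144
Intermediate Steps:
D(E) = 4*E**2 (D(E) = (2*E)**2 = 4*E**2)
t(p) = 4*p (t(p) = (4*p**2)/p = 4*p)
-42*(87 + t(11)) - 1*6642 = -42*(87 + 4*11) - 1*6642 = -42*(87 + 44) - 6642 = -42*131 - 6642 = -5502 - 6642 = -12144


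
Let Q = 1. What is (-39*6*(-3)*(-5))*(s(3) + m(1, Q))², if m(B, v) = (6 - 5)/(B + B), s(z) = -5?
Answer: -142155/2 ≈ -71078.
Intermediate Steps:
m(B, v) = 1/(2*B)
(-39*6*(-3)*(-5))*(s(3) + m(1, Q))² = (-39*6*(-3)*(-5))*(-5 + (½)/1)² = (-(-702)*(-5))*(-5 + (½)*1)² = (-39*90)*(-5 + ½)² = -3510*(-9/2)² = -3510*81/4 = -142155/2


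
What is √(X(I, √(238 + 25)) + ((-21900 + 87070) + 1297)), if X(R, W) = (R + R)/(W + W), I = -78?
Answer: √(4597455923 - 20514*√263)/263 ≈ 257.80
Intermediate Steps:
X(R, W) = R/W (X(R, W) = (2*R)/((2*W)) = (2*R)*(1/(2*W)) = R/W)
√(X(I, √(238 + 25)) + ((-21900 + 87070) + 1297)) = √(-78/√(238 + 25) + ((-21900 + 87070) + 1297)) = √(-78*√263/263 + (65170 + 1297)) = √(-78*√263/263 + 66467) = √(66467 - 78*√263/263)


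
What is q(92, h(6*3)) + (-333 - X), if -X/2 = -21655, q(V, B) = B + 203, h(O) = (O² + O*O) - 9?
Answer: -42801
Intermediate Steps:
h(O) = -9 + 2*O² (h(O) = (O² + O²) - 9 = 2*O² - 9 = -9 + 2*O²)
q(V, B) = 203 + B
X = 43310 (X = -2*(-21655) = 43310)
q(92, h(6*3)) + (-333 - X) = (203 + (-9 + 2*(6*3)²)) + (-333 - 1*43310) = (203 + (-9 + 2*18²)) + (-333 - 43310) = (203 + (-9 + 2*324)) - 43643 = (203 + (-9 + 648)) - 43643 = (203 + 639) - 43643 = 842 - 43643 = -42801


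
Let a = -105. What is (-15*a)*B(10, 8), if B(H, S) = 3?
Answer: 4725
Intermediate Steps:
(-15*a)*B(10, 8) = -15*(-105)*3 = 1575*3 = 4725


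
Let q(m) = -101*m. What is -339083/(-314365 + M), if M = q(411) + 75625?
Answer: 339083/280251 ≈ 1.2099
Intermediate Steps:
M = 34114 (M = -101*411 + 75625 = -41511 + 75625 = 34114)
-339083/(-314365 + M) = -339083/(-314365 + 34114) = -339083/(-280251) = -339083*(-1/280251) = 339083/280251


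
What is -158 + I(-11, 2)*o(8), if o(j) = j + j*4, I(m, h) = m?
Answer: -598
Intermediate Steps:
o(j) = 5*j (o(j) = j + 4*j = 5*j)
-158 + I(-11, 2)*o(8) = -158 - 55*8 = -158 - 11*40 = -158 - 440 = -598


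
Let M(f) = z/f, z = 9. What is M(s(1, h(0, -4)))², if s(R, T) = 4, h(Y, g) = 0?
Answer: 81/16 ≈ 5.0625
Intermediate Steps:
M(f) = 9/f
M(s(1, h(0, -4)))² = (9/4)² = 81/16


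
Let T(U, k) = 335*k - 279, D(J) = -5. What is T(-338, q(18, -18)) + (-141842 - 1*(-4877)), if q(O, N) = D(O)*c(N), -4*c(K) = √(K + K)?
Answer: -137244 + 5025*I/2 ≈ -1.3724e+5 + 2512.5*I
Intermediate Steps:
c(K) = -√2*√K/4 (c(K) = -√(K + K)/4 = -√2*√K/4)
q(O, N) = 5*√2*√N/4 (q(O, N) = -(-5)*√2*√N/4 = 5*√2*√N/4)
T(U, k) = -279 + 335*k
T(-338, q(18, -18)) + (-141842 - 1*(-4877)) = (-279 + 335*(5*√2*√(-18)/4)) + (-141842 - 1*(-4877)) = (-279 + 335*(5*√2*(3*I*√2)/4)) + (-141842 + 4877) = (-279 + 335*(15*I/2)) - 136965 = (-279 + 5025*I/2) - 136965 = -137244 + 5025*I/2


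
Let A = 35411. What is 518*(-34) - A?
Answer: -53023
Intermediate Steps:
518*(-34) - A = 518*(-34) - 1*35411 = -17612 - 35411 = -53023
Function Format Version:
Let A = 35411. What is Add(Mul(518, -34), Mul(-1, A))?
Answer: -53023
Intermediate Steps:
Add(Mul(518, -34), Mul(-1, A)) = Add(Mul(518, -34), Mul(-1, 35411)) = Add(-17612, -35411) = -53023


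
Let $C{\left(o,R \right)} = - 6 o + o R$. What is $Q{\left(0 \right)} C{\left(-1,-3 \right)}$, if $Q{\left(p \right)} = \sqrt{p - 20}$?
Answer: $18 i \sqrt{5} \approx 40.249 i$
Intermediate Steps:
$C{\left(o,R \right)} = - 6 o + R o$
$Q{\left(p \right)} = \sqrt{-20 + p}$
$Q{\left(0 \right)} C{\left(-1,-3 \right)} = \sqrt{-20 + 0} \left(- (-6 - 3)\right) = \sqrt{-20} \left(\left(-1\right) \left(-9\right)\right) = 2 i \sqrt{5} \cdot 9 = 18 i \sqrt{5}$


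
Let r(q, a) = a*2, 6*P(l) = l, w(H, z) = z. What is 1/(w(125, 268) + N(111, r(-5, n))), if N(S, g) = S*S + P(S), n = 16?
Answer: 2/25215 ≈ 7.9318e-5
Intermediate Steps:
P(l) = l/6
r(q, a) = 2*a
N(S, g) = S**2 + S/6 (N(S, g) = S*S + S/6 = S**2 + S/6)
1/(w(125, 268) + N(111, r(-5, n))) = 1/(268 + 111*(1/6 + 111)) = 1/(268 + 111*(667/6)) = 1/(268 + 24679/2) = 1/(25215/2) = 2/25215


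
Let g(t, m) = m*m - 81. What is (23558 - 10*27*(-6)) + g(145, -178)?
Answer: 56781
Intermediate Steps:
g(t, m) = -81 + m² (g(t, m) = m² - 81 = -81 + m²)
(23558 - 10*27*(-6)) + g(145, -178) = (23558 - 10*27*(-6)) + (-81 + (-178)²) = (23558 - 270*(-6)) + (-81 + 31684) = (23558 + 1620) + 31603 = 25178 + 31603 = 56781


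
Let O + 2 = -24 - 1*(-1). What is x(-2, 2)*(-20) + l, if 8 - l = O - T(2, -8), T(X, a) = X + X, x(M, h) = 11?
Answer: -183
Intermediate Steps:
T(X, a) = 2*X
O = -25 (O = -2 + (-24 - 1*(-1)) = -2 + (-24 + 1) = -2 - 23 = -25)
l = 37 (l = 8 - (-25 - 2*2) = 8 - (-25 - 1*4) = 8 - (-25 - 4) = 8 - 1*(-29) = 8 + 29 = 37)
x(-2, 2)*(-20) + l = 11*(-20) + 37 = -220 + 37 = -183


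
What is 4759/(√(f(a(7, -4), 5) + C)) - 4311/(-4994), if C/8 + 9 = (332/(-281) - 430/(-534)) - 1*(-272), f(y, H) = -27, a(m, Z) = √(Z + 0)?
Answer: 4311/4994 + 4759*√11674594866669/155605247 ≈ 105.36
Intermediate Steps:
a(m, Z) = √Z
C = 157630976/75027 (C = -72 + 8*((332/(-281) - 430/(-534)) - 1*(-272)) = -72 + 8*((332*(-1/281) - 430*(-1/534)) + 272) = -72 + 8*((-332/281 + 215/267) + 272) = -72 + 8*(-28229/75027 + 272) = -72 + 8*(20379115/75027) = -72 + 163032920/75027 = 157630976/75027 ≈ 2101.0)
4759/(√(f(a(7, -4), 5) + C)) - 4311/(-4994) = 4759/(√(-27 + 157630976/75027)) - 4311/(-4994) = 4759/(√(155605247/75027)) - 4311*(-1/4994) = 4759/((√11674594866669/75027)) + 4311/4994 = 4759*(√11674594866669/155605247) + 4311/4994 = 4759*√11674594866669/155605247 + 4311/4994 = 4311/4994 + 4759*√11674594866669/155605247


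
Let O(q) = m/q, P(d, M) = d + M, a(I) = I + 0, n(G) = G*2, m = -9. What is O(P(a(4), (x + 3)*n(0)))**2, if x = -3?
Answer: 81/16 ≈ 5.0625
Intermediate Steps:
n(G) = 2*G
a(I) = I
P(d, M) = M + d
O(q) = -9/q
O(P(a(4), (x + 3)*n(0)))**2 = (-9/((-3 + 3)*(2*0) + 4))**2 = (-9/(0*0 + 4))**2 = (-9/(0 + 4))**2 = (-9/4)**2 = 81/16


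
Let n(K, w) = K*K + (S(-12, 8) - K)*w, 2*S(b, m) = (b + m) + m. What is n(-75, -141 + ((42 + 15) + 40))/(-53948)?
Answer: -2237/53948 ≈ -0.041466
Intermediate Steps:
S(b, m) = m + b/2 (S(b, m) = ((b + m) + m)/2 = (b + 2*m)/2 = m + b/2)
n(K, w) = K**2 + w*(2 - K) (n(K, w) = K*K + ((8 + (1/2)*(-12)) - K)*w = K**2 + ((8 - 6) - K)*w = K**2 + (2 - K)*w = K**2 + w*(2 - K))
n(-75, -141 + ((42 + 15) + 40))/(-53948) = ((-75)**2 + 2*(-141 + ((42 + 15) + 40)) - 1*(-75)*(-141 + ((42 + 15) + 40)))/(-53948) = (5625 + 2*(-141 + (57 + 40)) - 1*(-75)*(-141 + (57 + 40)))*(-1/53948) = (5625 + 2*(-141 + 97) - 1*(-75)*(-141 + 97))*(-1/53948) = (5625 + 2*(-44) - 1*(-75)*(-44))*(-1/53948) = (5625 - 88 - 3300)*(-1/53948) = 2237*(-1/53948) = -2237/53948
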